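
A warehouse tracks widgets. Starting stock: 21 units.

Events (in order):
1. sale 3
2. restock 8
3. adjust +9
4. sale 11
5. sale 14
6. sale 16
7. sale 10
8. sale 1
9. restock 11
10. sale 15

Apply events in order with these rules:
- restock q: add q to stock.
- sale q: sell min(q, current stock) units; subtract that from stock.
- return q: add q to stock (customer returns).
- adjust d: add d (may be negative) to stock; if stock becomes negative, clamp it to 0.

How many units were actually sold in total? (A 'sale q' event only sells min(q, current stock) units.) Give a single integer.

Answer: 49

Derivation:
Processing events:
Start: stock = 21
  Event 1 (sale 3): sell min(3,21)=3. stock: 21 - 3 = 18. total_sold = 3
  Event 2 (restock 8): 18 + 8 = 26
  Event 3 (adjust +9): 26 + 9 = 35
  Event 4 (sale 11): sell min(11,35)=11. stock: 35 - 11 = 24. total_sold = 14
  Event 5 (sale 14): sell min(14,24)=14. stock: 24 - 14 = 10. total_sold = 28
  Event 6 (sale 16): sell min(16,10)=10. stock: 10 - 10 = 0. total_sold = 38
  Event 7 (sale 10): sell min(10,0)=0. stock: 0 - 0 = 0. total_sold = 38
  Event 8 (sale 1): sell min(1,0)=0. stock: 0 - 0 = 0. total_sold = 38
  Event 9 (restock 11): 0 + 11 = 11
  Event 10 (sale 15): sell min(15,11)=11. stock: 11 - 11 = 0. total_sold = 49
Final: stock = 0, total_sold = 49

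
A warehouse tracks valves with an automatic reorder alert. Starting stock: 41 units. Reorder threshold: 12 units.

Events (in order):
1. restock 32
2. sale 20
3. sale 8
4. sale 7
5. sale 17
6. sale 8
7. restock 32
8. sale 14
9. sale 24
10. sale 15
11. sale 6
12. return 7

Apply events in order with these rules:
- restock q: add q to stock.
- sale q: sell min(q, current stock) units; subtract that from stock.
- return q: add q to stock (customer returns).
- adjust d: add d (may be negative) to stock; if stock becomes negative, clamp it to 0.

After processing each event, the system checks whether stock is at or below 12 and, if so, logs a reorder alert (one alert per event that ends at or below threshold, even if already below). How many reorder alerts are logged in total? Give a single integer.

Processing events:
Start: stock = 41
  Event 1 (restock 32): 41 + 32 = 73
  Event 2 (sale 20): sell min(20,73)=20. stock: 73 - 20 = 53. total_sold = 20
  Event 3 (sale 8): sell min(8,53)=8. stock: 53 - 8 = 45. total_sold = 28
  Event 4 (sale 7): sell min(7,45)=7. stock: 45 - 7 = 38. total_sold = 35
  Event 5 (sale 17): sell min(17,38)=17. stock: 38 - 17 = 21. total_sold = 52
  Event 6 (sale 8): sell min(8,21)=8. stock: 21 - 8 = 13. total_sold = 60
  Event 7 (restock 32): 13 + 32 = 45
  Event 8 (sale 14): sell min(14,45)=14. stock: 45 - 14 = 31. total_sold = 74
  Event 9 (sale 24): sell min(24,31)=24. stock: 31 - 24 = 7. total_sold = 98
  Event 10 (sale 15): sell min(15,7)=7. stock: 7 - 7 = 0. total_sold = 105
  Event 11 (sale 6): sell min(6,0)=0. stock: 0 - 0 = 0. total_sold = 105
  Event 12 (return 7): 0 + 7 = 7
Final: stock = 7, total_sold = 105

Checking against threshold 12:
  After event 1: stock=73 > 12
  After event 2: stock=53 > 12
  After event 3: stock=45 > 12
  After event 4: stock=38 > 12
  After event 5: stock=21 > 12
  After event 6: stock=13 > 12
  After event 7: stock=45 > 12
  After event 8: stock=31 > 12
  After event 9: stock=7 <= 12 -> ALERT
  After event 10: stock=0 <= 12 -> ALERT
  After event 11: stock=0 <= 12 -> ALERT
  After event 12: stock=7 <= 12 -> ALERT
Alert events: [9, 10, 11, 12]. Count = 4

Answer: 4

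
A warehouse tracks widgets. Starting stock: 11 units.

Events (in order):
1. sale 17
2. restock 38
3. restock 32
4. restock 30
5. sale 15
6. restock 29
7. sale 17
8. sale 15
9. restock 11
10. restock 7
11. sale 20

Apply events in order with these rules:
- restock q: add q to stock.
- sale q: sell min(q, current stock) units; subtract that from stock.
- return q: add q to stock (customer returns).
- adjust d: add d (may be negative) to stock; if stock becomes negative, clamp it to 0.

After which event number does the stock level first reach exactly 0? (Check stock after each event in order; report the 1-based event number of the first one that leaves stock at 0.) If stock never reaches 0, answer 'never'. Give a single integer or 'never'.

Answer: 1

Derivation:
Processing events:
Start: stock = 11
  Event 1 (sale 17): sell min(17,11)=11. stock: 11 - 11 = 0. total_sold = 11
  Event 2 (restock 38): 0 + 38 = 38
  Event 3 (restock 32): 38 + 32 = 70
  Event 4 (restock 30): 70 + 30 = 100
  Event 5 (sale 15): sell min(15,100)=15. stock: 100 - 15 = 85. total_sold = 26
  Event 6 (restock 29): 85 + 29 = 114
  Event 7 (sale 17): sell min(17,114)=17. stock: 114 - 17 = 97. total_sold = 43
  Event 8 (sale 15): sell min(15,97)=15. stock: 97 - 15 = 82. total_sold = 58
  Event 9 (restock 11): 82 + 11 = 93
  Event 10 (restock 7): 93 + 7 = 100
  Event 11 (sale 20): sell min(20,100)=20. stock: 100 - 20 = 80. total_sold = 78
Final: stock = 80, total_sold = 78

First zero at event 1.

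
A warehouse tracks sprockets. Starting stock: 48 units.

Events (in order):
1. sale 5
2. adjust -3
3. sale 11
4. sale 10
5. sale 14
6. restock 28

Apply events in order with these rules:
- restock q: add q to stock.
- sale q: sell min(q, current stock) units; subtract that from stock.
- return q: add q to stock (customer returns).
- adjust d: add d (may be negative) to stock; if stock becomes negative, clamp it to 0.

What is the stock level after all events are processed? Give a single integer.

Processing events:
Start: stock = 48
  Event 1 (sale 5): sell min(5,48)=5. stock: 48 - 5 = 43. total_sold = 5
  Event 2 (adjust -3): 43 + -3 = 40
  Event 3 (sale 11): sell min(11,40)=11. stock: 40 - 11 = 29. total_sold = 16
  Event 4 (sale 10): sell min(10,29)=10. stock: 29 - 10 = 19. total_sold = 26
  Event 5 (sale 14): sell min(14,19)=14. stock: 19 - 14 = 5. total_sold = 40
  Event 6 (restock 28): 5 + 28 = 33
Final: stock = 33, total_sold = 40

Answer: 33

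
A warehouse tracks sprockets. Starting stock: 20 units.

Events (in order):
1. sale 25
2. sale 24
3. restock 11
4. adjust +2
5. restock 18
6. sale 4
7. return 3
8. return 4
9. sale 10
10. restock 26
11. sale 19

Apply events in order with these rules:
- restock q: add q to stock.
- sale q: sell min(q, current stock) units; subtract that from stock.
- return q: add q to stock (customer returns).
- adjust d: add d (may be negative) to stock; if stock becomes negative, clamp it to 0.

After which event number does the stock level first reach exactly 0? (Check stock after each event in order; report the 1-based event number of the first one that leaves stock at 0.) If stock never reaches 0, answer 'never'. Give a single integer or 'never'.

Processing events:
Start: stock = 20
  Event 1 (sale 25): sell min(25,20)=20. stock: 20 - 20 = 0. total_sold = 20
  Event 2 (sale 24): sell min(24,0)=0. stock: 0 - 0 = 0. total_sold = 20
  Event 3 (restock 11): 0 + 11 = 11
  Event 4 (adjust +2): 11 + 2 = 13
  Event 5 (restock 18): 13 + 18 = 31
  Event 6 (sale 4): sell min(4,31)=4. stock: 31 - 4 = 27. total_sold = 24
  Event 7 (return 3): 27 + 3 = 30
  Event 8 (return 4): 30 + 4 = 34
  Event 9 (sale 10): sell min(10,34)=10. stock: 34 - 10 = 24. total_sold = 34
  Event 10 (restock 26): 24 + 26 = 50
  Event 11 (sale 19): sell min(19,50)=19. stock: 50 - 19 = 31. total_sold = 53
Final: stock = 31, total_sold = 53

First zero at event 1.

Answer: 1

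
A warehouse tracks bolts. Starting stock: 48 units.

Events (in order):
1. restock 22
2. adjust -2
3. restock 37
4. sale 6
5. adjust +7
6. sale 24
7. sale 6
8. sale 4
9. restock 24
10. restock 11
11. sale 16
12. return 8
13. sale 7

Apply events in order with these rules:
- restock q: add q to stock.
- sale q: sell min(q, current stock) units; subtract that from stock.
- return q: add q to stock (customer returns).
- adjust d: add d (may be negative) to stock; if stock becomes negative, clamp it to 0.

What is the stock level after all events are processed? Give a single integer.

Answer: 92

Derivation:
Processing events:
Start: stock = 48
  Event 1 (restock 22): 48 + 22 = 70
  Event 2 (adjust -2): 70 + -2 = 68
  Event 3 (restock 37): 68 + 37 = 105
  Event 4 (sale 6): sell min(6,105)=6. stock: 105 - 6 = 99. total_sold = 6
  Event 5 (adjust +7): 99 + 7 = 106
  Event 6 (sale 24): sell min(24,106)=24. stock: 106 - 24 = 82. total_sold = 30
  Event 7 (sale 6): sell min(6,82)=6. stock: 82 - 6 = 76. total_sold = 36
  Event 8 (sale 4): sell min(4,76)=4. stock: 76 - 4 = 72. total_sold = 40
  Event 9 (restock 24): 72 + 24 = 96
  Event 10 (restock 11): 96 + 11 = 107
  Event 11 (sale 16): sell min(16,107)=16. stock: 107 - 16 = 91. total_sold = 56
  Event 12 (return 8): 91 + 8 = 99
  Event 13 (sale 7): sell min(7,99)=7. stock: 99 - 7 = 92. total_sold = 63
Final: stock = 92, total_sold = 63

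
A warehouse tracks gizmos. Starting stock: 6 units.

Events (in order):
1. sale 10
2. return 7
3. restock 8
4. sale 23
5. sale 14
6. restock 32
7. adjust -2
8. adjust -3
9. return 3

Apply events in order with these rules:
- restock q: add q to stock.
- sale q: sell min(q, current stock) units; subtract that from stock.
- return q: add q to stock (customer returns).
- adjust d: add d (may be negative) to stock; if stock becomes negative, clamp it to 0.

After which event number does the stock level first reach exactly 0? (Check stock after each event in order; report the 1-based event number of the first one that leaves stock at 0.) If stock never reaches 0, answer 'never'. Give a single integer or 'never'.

Answer: 1

Derivation:
Processing events:
Start: stock = 6
  Event 1 (sale 10): sell min(10,6)=6. stock: 6 - 6 = 0. total_sold = 6
  Event 2 (return 7): 0 + 7 = 7
  Event 3 (restock 8): 7 + 8 = 15
  Event 4 (sale 23): sell min(23,15)=15. stock: 15 - 15 = 0. total_sold = 21
  Event 5 (sale 14): sell min(14,0)=0. stock: 0 - 0 = 0. total_sold = 21
  Event 6 (restock 32): 0 + 32 = 32
  Event 7 (adjust -2): 32 + -2 = 30
  Event 8 (adjust -3): 30 + -3 = 27
  Event 9 (return 3): 27 + 3 = 30
Final: stock = 30, total_sold = 21

First zero at event 1.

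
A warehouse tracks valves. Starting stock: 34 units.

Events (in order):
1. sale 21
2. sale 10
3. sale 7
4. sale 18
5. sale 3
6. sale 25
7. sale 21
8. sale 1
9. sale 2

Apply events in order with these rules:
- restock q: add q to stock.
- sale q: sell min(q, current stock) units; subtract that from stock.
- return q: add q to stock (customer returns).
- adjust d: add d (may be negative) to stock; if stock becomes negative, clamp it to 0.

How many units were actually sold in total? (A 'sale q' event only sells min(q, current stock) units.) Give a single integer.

Answer: 34

Derivation:
Processing events:
Start: stock = 34
  Event 1 (sale 21): sell min(21,34)=21. stock: 34 - 21 = 13. total_sold = 21
  Event 2 (sale 10): sell min(10,13)=10. stock: 13 - 10 = 3. total_sold = 31
  Event 3 (sale 7): sell min(7,3)=3. stock: 3 - 3 = 0. total_sold = 34
  Event 4 (sale 18): sell min(18,0)=0. stock: 0 - 0 = 0. total_sold = 34
  Event 5 (sale 3): sell min(3,0)=0. stock: 0 - 0 = 0. total_sold = 34
  Event 6 (sale 25): sell min(25,0)=0. stock: 0 - 0 = 0. total_sold = 34
  Event 7 (sale 21): sell min(21,0)=0. stock: 0 - 0 = 0. total_sold = 34
  Event 8 (sale 1): sell min(1,0)=0. stock: 0 - 0 = 0. total_sold = 34
  Event 9 (sale 2): sell min(2,0)=0. stock: 0 - 0 = 0. total_sold = 34
Final: stock = 0, total_sold = 34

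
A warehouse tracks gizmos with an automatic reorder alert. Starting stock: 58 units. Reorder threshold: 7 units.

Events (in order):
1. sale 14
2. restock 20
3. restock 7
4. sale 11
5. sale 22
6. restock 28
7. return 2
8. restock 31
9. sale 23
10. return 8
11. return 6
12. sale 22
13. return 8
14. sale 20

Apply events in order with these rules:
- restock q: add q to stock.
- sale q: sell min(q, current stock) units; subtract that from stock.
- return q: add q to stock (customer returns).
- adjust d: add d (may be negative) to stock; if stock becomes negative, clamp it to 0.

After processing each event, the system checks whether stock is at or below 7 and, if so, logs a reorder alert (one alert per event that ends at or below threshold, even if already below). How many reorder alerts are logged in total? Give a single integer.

Processing events:
Start: stock = 58
  Event 1 (sale 14): sell min(14,58)=14. stock: 58 - 14 = 44. total_sold = 14
  Event 2 (restock 20): 44 + 20 = 64
  Event 3 (restock 7): 64 + 7 = 71
  Event 4 (sale 11): sell min(11,71)=11. stock: 71 - 11 = 60. total_sold = 25
  Event 5 (sale 22): sell min(22,60)=22. stock: 60 - 22 = 38. total_sold = 47
  Event 6 (restock 28): 38 + 28 = 66
  Event 7 (return 2): 66 + 2 = 68
  Event 8 (restock 31): 68 + 31 = 99
  Event 9 (sale 23): sell min(23,99)=23. stock: 99 - 23 = 76. total_sold = 70
  Event 10 (return 8): 76 + 8 = 84
  Event 11 (return 6): 84 + 6 = 90
  Event 12 (sale 22): sell min(22,90)=22. stock: 90 - 22 = 68. total_sold = 92
  Event 13 (return 8): 68 + 8 = 76
  Event 14 (sale 20): sell min(20,76)=20. stock: 76 - 20 = 56. total_sold = 112
Final: stock = 56, total_sold = 112

Checking against threshold 7:
  After event 1: stock=44 > 7
  After event 2: stock=64 > 7
  After event 3: stock=71 > 7
  After event 4: stock=60 > 7
  After event 5: stock=38 > 7
  After event 6: stock=66 > 7
  After event 7: stock=68 > 7
  After event 8: stock=99 > 7
  After event 9: stock=76 > 7
  After event 10: stock=84 > 7
  After event 11: stock=90 > 7
  After event 12: stock=68 > 7
  After event 13: stock=76 > 7
  After event 14: stock=56 > 7
Alert events: []. Count = 0

Answer: 0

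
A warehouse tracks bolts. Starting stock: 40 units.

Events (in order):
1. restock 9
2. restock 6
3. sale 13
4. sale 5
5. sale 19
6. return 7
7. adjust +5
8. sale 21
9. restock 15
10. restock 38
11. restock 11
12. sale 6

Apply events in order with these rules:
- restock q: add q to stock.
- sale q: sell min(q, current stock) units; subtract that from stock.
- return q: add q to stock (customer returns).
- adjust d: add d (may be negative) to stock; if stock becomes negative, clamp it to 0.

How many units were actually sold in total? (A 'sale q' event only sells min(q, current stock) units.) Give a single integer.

Answer: 64

Derivation:
Processing events:
Start: stock = 40
  Event 1 (restock 9): 40 + 9 = 49
  Event 2 (restock 6): 49 + 6 = 55
  Event 3 (sale 13): sell min(13,55)=13. stock: 55 - 13 = 42. total_sold = 13
  Event 4 (sale 5): sell min(5,42)=5. stock: 42 - 5 = 37. total_sold = 18
  Event 5 (sale 19): sell min(19,37)=19. stock: 37 - 19 = 18. total_sold = 37
  Event 6 (return 7): 18 + 7 = 25
  Event 7 (adjust +5): 25 + 5 = 30
  Event 8 (sale 21): sell min(21,30)=21. stock: 30 - 21 = 9. total_sold = 58
  Event 9 (restock 15): 9 + 15 = 24
  Event 10 (restock 38): 24 + 38 = 62
  Event 11 (restock 11): 62 + 11 = 73
  Event 12 (sale 6): sell min(6,73)=6. stock: 73 - 6 = 67. total_sold = 64
Final: stock = 67, total_sold = 64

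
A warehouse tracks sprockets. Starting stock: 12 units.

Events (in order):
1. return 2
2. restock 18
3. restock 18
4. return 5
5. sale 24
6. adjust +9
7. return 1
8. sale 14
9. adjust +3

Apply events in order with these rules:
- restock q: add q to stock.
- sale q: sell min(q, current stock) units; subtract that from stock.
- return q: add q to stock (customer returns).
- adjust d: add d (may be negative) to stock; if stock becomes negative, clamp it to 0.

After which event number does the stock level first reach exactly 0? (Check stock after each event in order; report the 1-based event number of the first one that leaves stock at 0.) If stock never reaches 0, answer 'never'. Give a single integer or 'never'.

Processing events:
Start: stock = 12
  Event 1 (return 2): 12 + 2 = 14
  Event 2 (restock 18): 14 + 18 = 32
  Event 3 (restock 18): 32 + 18 = 50
  Event 4 (return 5): 50 + 5 = 55
  Event 5 (sale 24): sell min(24,55)=24. stock: 55 - 24 = 31. total_sold = 24
  Event 6 (adjust +9): 31 + 9 = 40
  Event 7 (return 1): 40 + 1 = 41
  Event 8 (sale 14): sell min(14,41)=14. stock: 41 - 14 = 27. total_sold = 38
  Event 9 (adjust +3): 27 + 3 = 30
Final: stock = 30, total_sold = 38

Stock never reaches 0.

Answer: never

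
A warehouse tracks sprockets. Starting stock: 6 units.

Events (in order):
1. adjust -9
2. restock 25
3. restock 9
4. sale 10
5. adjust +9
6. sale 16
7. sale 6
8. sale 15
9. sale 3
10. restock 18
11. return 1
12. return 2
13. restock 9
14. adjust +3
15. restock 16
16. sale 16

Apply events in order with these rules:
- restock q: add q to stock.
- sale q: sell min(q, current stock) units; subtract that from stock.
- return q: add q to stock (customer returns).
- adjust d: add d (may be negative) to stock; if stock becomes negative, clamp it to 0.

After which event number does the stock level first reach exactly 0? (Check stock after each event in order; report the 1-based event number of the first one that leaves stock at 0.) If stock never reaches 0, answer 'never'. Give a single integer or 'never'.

Answer: 1

Derivation:
Processing events:
Start: stock = 6
  Event 1 (adjust -9): 6 + -9 = 0 (clamped to 0)
  Event 2 (restock 25): 0 + 25 = 25
  Event 3 (restock 9): 25 + 9 = 34
  Event 4 (sale 10): sell min(10,34)=10. stock: 34 - 10 = 24. total_sold = 10
  Event 5 (adjust +9): 24 + 9 = 33
  Event 6 (sale 16): sell min(16,33)=16. stock: 33 - 16 = 17. total_sold = 26
  Event 7 (sale 6): sell min(6,17)=6. stock: 17 - 6 = 11. total_sold = 32
  Event 8 (sale 15): sell min(15,11)=11. stock: 11 - 11 = 0. total_sold = 43
  Event 9 (sale 3): sell min(3,0)=0. stock: 0 - 0 = 0. total_sold = 43
  Event 10 (restock 18): 0 + 18 = 18
  Event 11 (return 1): 18 + 1 = 19
  Event 12 (return 2): 19 + 2 = 21
  Event 13 (restock 9): 21 + 9 = 30
  Event 14 (adjust +3): 30 + 3 = 33
  Event 15 (restock 16): 33 + 16 = 49
  Event 16 (sale 16): sell min(16,49)=16. stock: 49 - 16 = 33. total_sold = 59
Final: stock = 33, total_sold = 59

First zero at event 1.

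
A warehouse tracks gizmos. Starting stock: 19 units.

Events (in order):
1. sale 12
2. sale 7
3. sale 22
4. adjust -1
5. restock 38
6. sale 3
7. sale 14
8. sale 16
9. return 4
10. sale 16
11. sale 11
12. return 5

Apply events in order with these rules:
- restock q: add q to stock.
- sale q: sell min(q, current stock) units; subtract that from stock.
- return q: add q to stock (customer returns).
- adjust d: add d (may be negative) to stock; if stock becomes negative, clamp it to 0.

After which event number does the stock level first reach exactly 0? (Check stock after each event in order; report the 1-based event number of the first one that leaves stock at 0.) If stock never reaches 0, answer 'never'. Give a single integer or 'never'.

Answer: 2

Derivation:
Processing events:
Start: stock = 19
  Event 1 (sale 12): sell min(12,19)=12. stock: 19 - 12 = 7. total_sold = 12
  Event 2 (sale 7): sell min(7,7)=7. stock: 7 - 7 = 0. total_sold = 19
  Event 3 (sale 22): sell min(22,0)=0. stock: 0 - 0 = 0. total_sold = 19
  Event 4 (adjust -1): 0 + -1 = 0 (clamped to 0)
  Event 5 (restock 38): 0 + 38 = 38
  Event 6 (sale 3): sell min(3,38)=3. stock: 38 - 3 = 35. total_sold = 22
  Event 7 (sale 14): sell min(14,35)=14. stock: 35 - 14 = 21. total_sold = 36
  Event 8 (sale 16): sell min(16,21)=16. stock: 21 - 16 = 5. total_sold = 52
  Event 9 (return 4): 5 + 4 = 9
  Event 10 (sale 16): sell min(16,9)=9. stock: 9 - 9 = 0. total_sold = 61
  Event 11 (sale 11): sell min(11,0)=0. stock: 0 - 0 = 0. total_sold = 61
  Event 12 (return 5): 0 + 5 = 5
Final: stock = 5, total_sold = 61

First zero at event 2.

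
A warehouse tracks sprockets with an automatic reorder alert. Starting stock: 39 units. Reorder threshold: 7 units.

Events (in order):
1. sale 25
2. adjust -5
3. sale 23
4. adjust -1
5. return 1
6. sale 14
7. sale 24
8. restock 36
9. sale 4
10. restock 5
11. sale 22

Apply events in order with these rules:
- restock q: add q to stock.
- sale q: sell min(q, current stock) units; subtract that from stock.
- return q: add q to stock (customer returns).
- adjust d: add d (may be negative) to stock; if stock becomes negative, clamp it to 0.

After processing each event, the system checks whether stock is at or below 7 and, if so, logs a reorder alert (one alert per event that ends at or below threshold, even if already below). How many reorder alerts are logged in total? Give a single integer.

Answer: 5

Derivation:
Processing events:
Start: stock = 39
  Event 1 (sale 25): sell min(25,39)=25. stock: 39 - 25 = 14. total_sold = 25
  Event 2 (adjust -5): 14 + -5 = 9
  Event 3 (sale 23): sell min(23,9)=9. stock: 9 - 9 = 0. total_sold = 34
  Event 4 (adjust -1): 0 + -1 = 0 (clamped to 0)
  Event 5 (return 1): 0 + 1 = 1
  Event 6 (sale 14): sell min(14,1)=1. stock: 1 - 1 = 0. total_sold = 35
  Event 7 (sale 24): sell min(24,0)=0. stock: 0 - 0 = 0. total_sold = 35
  Event 8 (restock 36): 0 + 36 = 36
  Event 9 (sale 4): sell min(4,36)=4. stock: 36 - 4 = 32. total_sold = 39
  Event 10 (restock 5): 32 + 5 = 37
  Event 11 (sale 22): sell min(22,37)=22. stock: 37 - 22 = 15. total_sold = 61
Final: stock = 15, total_sold = 61

Checking against threshold 7:
  After event 1: stock=14 > 7
  After event 2: stock=9 > 7
  After event 3: stock=0 <= 7 -> ALERT
  After event 4: stock=0 <= 7 -> ALERT
  After event 5: stock=1 <= 7 -> ALERT
  After event 6: stock=0 <= 7 -> ALERT
  After event 7: stock=0 <= 7 -> ALERT
  After event 8: stock=36 > 7
  After event 9: stock=32 > 7
  After event 10: stock=37 > 7
  After event 11: stock=15 > 7
Alert events: [3, 4, 5, 6, 7]. Count = 5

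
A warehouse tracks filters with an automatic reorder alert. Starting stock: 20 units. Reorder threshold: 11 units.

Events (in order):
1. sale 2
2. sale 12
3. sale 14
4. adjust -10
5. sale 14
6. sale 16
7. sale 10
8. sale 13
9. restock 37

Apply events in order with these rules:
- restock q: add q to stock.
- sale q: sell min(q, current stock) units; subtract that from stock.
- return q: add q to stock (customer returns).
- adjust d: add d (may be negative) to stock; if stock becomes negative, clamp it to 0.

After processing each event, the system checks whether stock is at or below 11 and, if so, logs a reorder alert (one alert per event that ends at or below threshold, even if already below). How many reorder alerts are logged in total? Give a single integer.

Answer: 7

Derivation:
Processing events:
Start: stock = 20
  Event 1 (sale 2): sell min(2,20)=2. stock: 20 - 2 = 18. total_sold = 2
  Event 2 (sale 12): sell min(12,18)=12. stock: 18 - 12 = 6. total_sold = 14
  Event 3 (sale 14): sell min(14,6)=6. stock: 6 - 6 = 0. total_sold = 20
  Event 4 (adjust -10): 0 + -10 = 0 (clamped to 0)
  Event 5 (sale 14): sell min(14,0)=0. stock: 0 - 0 = 0. total_sold = 20
  Event 6 (sale 16): sell min(16,0)=0. stock: 0 - 0 = 0. total_sold = 20
  Event 7 (sale 10): sell min(10,0)=0. stock: 0 - 0 = 0. total_sold = 20
  Event 8 (sale 13): sell min(13,0)=0. stock: 0 - 0 = 0. total_sold = 20
  Event 9 (restock 37): 0 + 37 = 37
Final: stock = 37, total_sold = 20

Checking against threshold 11:
  After event 1: stock=18 > 11
  After event 2: stock=6 <= 11 -> ALERT
  After event 3: stock=0 <= 11 -> ALERT
  After event 4: stock=0 <= 11 -> ALERT
  After event 5: stock=0 <= 11 -> ALERT
  After event 6: stock=0 <= 11 -> ALERT
  After event 7: stock=0 <= 11 -> ALERT
  After event 8: stock=0 <= 11 -> ALERT
  After event 9: stock=37 > 11
Alert events: [2, 3, 4, 5, 6, 7, 8]. Count = 7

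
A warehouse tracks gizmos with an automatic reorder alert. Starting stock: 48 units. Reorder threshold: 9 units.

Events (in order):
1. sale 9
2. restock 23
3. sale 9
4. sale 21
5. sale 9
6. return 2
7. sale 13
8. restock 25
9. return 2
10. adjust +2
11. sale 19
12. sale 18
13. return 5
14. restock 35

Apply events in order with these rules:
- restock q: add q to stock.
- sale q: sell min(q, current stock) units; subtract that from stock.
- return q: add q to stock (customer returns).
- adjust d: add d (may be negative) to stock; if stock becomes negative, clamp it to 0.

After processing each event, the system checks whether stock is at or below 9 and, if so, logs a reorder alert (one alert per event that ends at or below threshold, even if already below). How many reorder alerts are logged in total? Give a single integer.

Processing events:
Start: stock = 48
  Event 1 (sale 9): sell min(9,48)=9. stock: 48 - 9 = 39. total_sold = 9
  Event 2 (restock 23): 39 + 23 = 62
  Event 3 (sale 9): sell min(9,62)=9. stock: 62 - 9 = 53. total_sold = 18
  Event 4 (sale 21): sell min(21,53)=21. stock: 53 - 21 = 32. total_sold = 39
  Event 5 (sale 9): sell min(9,32)=9. stock: 32 - 9 = 23. total_sold = 48
  Event 6 (return 2): 23 + 2 = 25
  Event 7 (sale 13): sell min(13,25)=13. stock: 25 - 13 = 12. total_sold = 61
  Event 8 (restock 25): 12 + 25 = 37
  Event 9 (return 2): 37 + 2 = 39
  Event 10 (adjust +2): 39 + 2 = 41
  Event 11 (sale 19): sell min(19,41)=19. stock: 41 - 19 = 22. total_sold = 80
  Event 12 (sale 18): sell min(18,22)=18. stock: 22 - 18 = 4. total_sold = 98
  Event 13 (return 5): 4 + 5 = 9
  Event 14 (restock 35): 9 + 35 = 44
Final: stock = 44, total_sold = 98

Checking against threshold 9:
  After event 1: stock=39 > 9
  After event 2: stock=62 > 9
  After event 3: stock=53 > 9
  After event 4: stock=32 > 9
  After event 5: stock=23 > 9
  After event 6: stock=25 > 9
  After event 7: stock=12 > 9
  After event 8: stock=37 > 9
  After event 9: stock=39 > 9
  After event 10: stock=41 > 9
  After event 11: stock=22 > 9
  After event 12: stock=4 <= 9 -> ALERT
  After event 13: stock=9 <= 9 -> ALERT
  After event 14: stock=44 > 9
Alert events: [12, 13]. Count = 2

Answer: 2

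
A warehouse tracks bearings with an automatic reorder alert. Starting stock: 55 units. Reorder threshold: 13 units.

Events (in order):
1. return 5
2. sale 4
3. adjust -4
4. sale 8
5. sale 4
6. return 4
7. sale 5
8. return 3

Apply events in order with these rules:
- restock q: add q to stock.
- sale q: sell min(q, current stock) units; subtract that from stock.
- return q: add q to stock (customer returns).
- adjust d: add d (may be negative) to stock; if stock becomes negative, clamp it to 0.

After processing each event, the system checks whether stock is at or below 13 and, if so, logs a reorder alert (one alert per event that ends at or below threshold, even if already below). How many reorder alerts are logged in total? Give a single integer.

Processing events:
Start: stock = 55
  Event 1 (return 5): 55 + 5 = 60
  Event 2 (sale 4): sell min(4,60)=4. stock: 60 - 4 = 56. total_sold = 4
  Event 3 (adjust -4): 56 + -4 = 52
  Event 4 (sale 8): sell min(8,52)=8. stock: 52 - 8 = 44. total_sold = 12
  Event 5 (sale 4): sell min(4,44)=4. stock: 44 - 4 = 40. total_sold = 16
  Event 6 (return 4): 40 + 4 = 44
  Event 7 (sale 5): sell min(5,44)=5. stock: 44 - 5 = 39. total_sold = 21
  Event 8 (return 3): 39 + 3 = 42
Final: stock = 42, total_sold = 21

Checking against threshold 13:
  After event 1: stock=60 > 13
  After event 2: stock=56 > 13
  After event 3: stock=52 > 13
  After event 4: stock=44 > 13
  After event 5: stock=40 > 13
  After event 6: stock=44 > 13
  After event 7: stock=39 > 13
  After event 8: stock=42 > 13
Alert events: []. Count = 0

Answer: 0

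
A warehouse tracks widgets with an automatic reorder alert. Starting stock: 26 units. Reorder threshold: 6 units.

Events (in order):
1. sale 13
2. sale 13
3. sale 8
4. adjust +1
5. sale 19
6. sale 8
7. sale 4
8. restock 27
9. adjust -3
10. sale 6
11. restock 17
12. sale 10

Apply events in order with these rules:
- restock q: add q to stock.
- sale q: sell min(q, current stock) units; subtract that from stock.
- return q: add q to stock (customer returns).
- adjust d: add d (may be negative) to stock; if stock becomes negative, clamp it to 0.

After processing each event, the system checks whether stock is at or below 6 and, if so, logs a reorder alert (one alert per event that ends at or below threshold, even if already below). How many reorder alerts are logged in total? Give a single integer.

Processing events:
Start: stock = 26
  Event 1 (sale 13): sell min(13,26)=13. stock: 26 - 13 = 13. total_sold = 13
  Event 2 (sale 13): sell min(13,13)=13. stock: 13 - 13 = 0. total_sold = 26
  Event 3 (sale 8): sell min(8,0)=0. stock: 0 - 0 = 0. total_sold = 26
  Event 4 (adjust +1): 0 + 1 = 1
  Event 5 (sale 19): sell min(19,1)=1. stock: 1 - 1 = 0. total_sold = 27
  Event 6 (sale 8): sell min(8,0)=0. stock: 0 - 0 = 0. total_sold = 27
  Event 7 (sale 4): sell min(4,0)=0. stock: 0 - 0 = 0. total_sold = 27
  Event 8 (restock 27): 0 + 27 = 27
  Event 9 (adjust -3): 27 + -3 = 24
  Event 10 (sale 6): sell min(6,24)=6. stock: 24 - 6 = 18. total_sold = 33
  Event 11 (restock 17): 18 + 17 = 35
  Event 12 (sale 10): sell min(10,35)=10. stock: 35 - 10 = 25. total_sold = 43
Final: stock = 25, total_sold = 43

Checking against threshold 6:
  After event 1: stock=13 > 6
  After event 2: stock=0 <= 6 -> ALERT
  After event 3: stock=0 <= 6 -> ALERT
  After event 4: stock=1 <= 6 -> ALERT
  After event 5: stock=0 <= 6 -> ALERT
  After event 6: stock=0 <= 6 -> ALERT
  After event 7: stock=0 <= 6 -> ALERT
  After event 8: stock=27 > 6
  After event 9: stock=24 > 6
  After event 10: stock=18 > 6
  After event 11: stock=35 > 6
  After event 12: stock=25 > 6
Alert events: [2, 3, 4, 5, 6, 7]. Count = 6

Answer: 6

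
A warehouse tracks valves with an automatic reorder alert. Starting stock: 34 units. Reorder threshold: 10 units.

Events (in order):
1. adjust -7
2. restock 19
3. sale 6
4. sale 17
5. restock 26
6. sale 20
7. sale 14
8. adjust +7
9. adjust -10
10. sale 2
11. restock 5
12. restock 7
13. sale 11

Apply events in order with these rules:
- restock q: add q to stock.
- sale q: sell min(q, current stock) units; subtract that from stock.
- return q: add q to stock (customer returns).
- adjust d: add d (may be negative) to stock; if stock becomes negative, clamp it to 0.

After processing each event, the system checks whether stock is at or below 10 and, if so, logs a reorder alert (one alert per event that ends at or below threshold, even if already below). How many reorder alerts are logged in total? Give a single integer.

Answer: 1

Derivation:
Processing events:
Start: stock = 34
  Event 1 (adjust -7): 34 + -7 = 27
  Event 2 (restock 19): 27 + 19 = 46
  Event 3 (sale 6): sell min(6,46)=6. stock: 46 - 6 = 40. total_sold = 6
  Event 4 (sale 17): sell min(17,40)=17. stock: 40 - 17 = 23. total_sold = 23
  Event 5 (restock 26): 23 + 26 = 49
  Event 6 (sale 20): sell min(20,49)=20. stock: 49 - 20 = 29. total_sold = 43
  Event 7 (sale 14): sell min(14,29)=14. stock: 29 - 14 = 15. total_sold = 57
  Event 8 (adjust +7): 15 + 7 = 22
  Event 9 (adjust -10): 22 + -10 = 12
  Event 10 (sale 2): sell min(2,12)=2. stock: 12 - 2 = 10. total_sold = 59
  Event 11 (restock 5): 10 + 5 = 15
  Event 12 (restock 7): 15 + 7 = 22
  Event 13 (sale 11): sell min(11,22)=11. stock: 22 - 11 = 11. total_sold = 70
Final: stock = 11, total_sold = 70

Checking against threshold 10:
  After event 1: stock=27 > 10
  After event 2: stock=46 > 10
  After event 3: stock=40 > 10
  After event 4: stock=23 > 10
  After event 5: stock=49 > 10
  After event 6: stock=29 > 10
  After event 7: stock=15 > 10
  After event 8: stock=22 > 10
  After event 9: stock=12 > 10
  After event 10: stock=10 <= 10 -> ALERT
  After event 11: stock=15 > 10
  After event 12: stock=22 > 10
  After event 13: stock=11 > 10
Alert events: [10]. Count = 1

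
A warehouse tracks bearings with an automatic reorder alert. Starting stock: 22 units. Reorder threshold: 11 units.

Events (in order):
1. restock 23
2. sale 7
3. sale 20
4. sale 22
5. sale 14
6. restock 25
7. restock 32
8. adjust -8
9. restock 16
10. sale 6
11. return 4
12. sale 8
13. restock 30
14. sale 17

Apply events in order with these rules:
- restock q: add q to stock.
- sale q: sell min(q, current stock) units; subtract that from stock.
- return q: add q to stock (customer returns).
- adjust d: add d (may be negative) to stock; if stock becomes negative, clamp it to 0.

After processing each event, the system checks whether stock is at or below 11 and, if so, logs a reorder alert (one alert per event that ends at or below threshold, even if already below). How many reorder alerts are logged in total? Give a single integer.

Processing events:
Start: stock = 22
  Event 1 (restock 23): 22 + 23 = 45
  Event 2 (sale 7): sell min(7,45)=7. stock: 45 - 7 = 38. total_sold = 7
  Event 3 (sale 20): sell min(20,38)=20. stock: 38 - 20 = 18. total_sold = 27
  Event 4 (sale 22): sell min(22,18)=18. stock: 18 - 18 = 0. total_sold = 45
  Event 5 (sale 14): sell min(14,0)=0. stock: 0 - 0 = 0. total_sold = 45
  Event 6 (restock 25): 0 + 25 = 25
  Event 7 (restock 32): 25 + 32 = 57
  Event 8 (adjust -8): 57 + -8 = 49
  Event 9 (restock 16): 49 + 16 = 65
  Event 10 (sale 6): sell min(6,65)=6. stock: 65 - 6 = 59. total_sold = 51
  Event 11 (return 4): 59 + 4 = 63
  Event 12 (sale 8): sell min(8,63)=8. stock: 63 - 8 = 55. total_sold = 59
  Event 13 (restock 30): 55 + 30 = 85
  Event 14 (sale 17): sell min(17,85)=17. stock: 85 - 17 = 68. total_sold = 76
Final: stock = 68, total_sold = 76

Checking against threshold 11:
  After event 1: stock=45 > 11
  After event 2: stock=38 > 11
  After event 3: stock=18 > 11
  After event 4: stock=0 <= 11 -> ALERT
  After event 5: stock=0 <= 11 -> ALERT
  After event 6: stock=25 > 11
  After event 7: stock=57 > 11
  After event 8: stock=49 > 11
  After event 9: stock=65 > 11
  After event 10: stock=59 > 11
  After event 11: stock=63 > 11
  After event 12: stock=55 > 11
  After event 13: stock=85 > 11
  After event 14: stock=68 > 11
Alert events: [4, 5]. Count = 2

Answer: 2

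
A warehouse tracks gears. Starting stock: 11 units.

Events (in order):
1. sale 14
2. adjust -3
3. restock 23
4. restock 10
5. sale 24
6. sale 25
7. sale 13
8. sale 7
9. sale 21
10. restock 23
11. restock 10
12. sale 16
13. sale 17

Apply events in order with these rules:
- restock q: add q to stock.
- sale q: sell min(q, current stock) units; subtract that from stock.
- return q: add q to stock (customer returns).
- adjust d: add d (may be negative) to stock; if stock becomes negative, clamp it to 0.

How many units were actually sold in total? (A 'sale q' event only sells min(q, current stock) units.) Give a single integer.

Answer: 77

Derivation:
Processing events:
Start: stock = 11
  Event 1 (sale 14): sell min(14,11)=11. stock: 11 - 11 = 0. total_sold = 11
  Event 2 (adjust -3): 0 + -3 = 0 (clamped to 0)
  Event 3 (restock 23): 0 + 23 = 23
  Event 4 (restock 10): 23 + 10 = 33
  Event 5 (sale 24): sell min(24,33)=24. stock: 33 - 24 = 9. total_sold = 35
  Event 6 (sale 25): sell min(25,9)=9. stock: 9 - 9 = 0. total_sold = 44
  Event 7 (sale 13): sell min(13,0)=0. stock: 0 - 0 = 0. total_sold = 44
  Event 8 (sale 7): sell min(7,0)=0. stock: 0 - 0 = 0. total_sold = 44
  Event 9 (sale 21): sell min(21,0)=0. stock: 0 - 0 = 0. total_sold = 44
  Event 10 (restock 23): 0 + 23 = 23
  Event 11 (restock 10): 23 + 10 = 33
  Event 12 (sale 16): sell min(16,33)=16. stock: 33 - 16 = 17. total_sold = 60
  Event 13 (sale 17): sell min(17,17)=17. stock: 17 - 17 = 0. total_sold = 77
Final: stock = 0, total_sold = 77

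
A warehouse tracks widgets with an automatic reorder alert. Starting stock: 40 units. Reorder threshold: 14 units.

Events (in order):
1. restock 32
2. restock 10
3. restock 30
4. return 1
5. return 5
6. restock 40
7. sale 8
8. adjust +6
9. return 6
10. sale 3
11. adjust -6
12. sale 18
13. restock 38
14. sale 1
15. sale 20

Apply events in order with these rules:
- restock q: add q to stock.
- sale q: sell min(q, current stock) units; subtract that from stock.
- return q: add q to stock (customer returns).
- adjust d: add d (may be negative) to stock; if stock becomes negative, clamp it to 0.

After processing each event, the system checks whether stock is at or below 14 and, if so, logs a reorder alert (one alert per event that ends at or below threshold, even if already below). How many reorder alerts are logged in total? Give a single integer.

Processing events:
Start: stock = 40
  Event 1 (restock 32): 40 + 32 = 72
  Event 2 (restock 10): 72 + 10 = 82
  Event 3 (restock 30): 82 + 30 = 112
  Event 4 (return 1): 112 + 1 = 113
  Event 5 (return 5): 113 + 5 = 118
  Event 6 (restock 40): 118 + 40 = 158
  Event 7 (sale 8): sell min(8,158)=8. stock: 158 - 8 = 150. total_sold = 8
  Event 8 (adjust +6): 150 + 6 = 156
  Event 9 (return 6): 156 + 6 = 162
  Event 10 (sale 3): sell min(3,162)=3. stock: 162 - 3 = 159. total_sold = 11
  Event 11 (adjust -6): 159 + -6 = 153
  Event 12 (sale 18): sell min(18,153)=18. stock: 153 - 18 = 135. total_sold = 29
  Event 13 (restock 38): 135 + 38 = 173
  Event 14 (sale 1): sell min(1,173)=1. stock: 173 - 1 = 172. total_sold = 30
  Event 15 (sale 20): sell min(20,172)=20. stock: 172 - 20 = 152. total_sold = 50
Final: stock = 152, total_sold = 50

Checking against threshold 14:
  After event 1: stock=72 > 14
  After event 2: stock=82 > 14
  After event 3: stock=112 > 14
  After event 4: stock=113 > 14
  After event 5: stock=118 > 14
  After event 6: stock=158 > 14
  After event 7: stock=150 > 14
  After event 8: stock=156 > 14
  After event 9: stock=162 > 14
  After event 10: stock=159 > 14
  After event 11: stock=153 > 14
  After event 12: stock=135 > 14
  After event 13: stock=173 > 14
  After event 14: stock=172 > 14
  After event 15: stock=152 > 14
Alert events: []. Count = 0

Answer: 0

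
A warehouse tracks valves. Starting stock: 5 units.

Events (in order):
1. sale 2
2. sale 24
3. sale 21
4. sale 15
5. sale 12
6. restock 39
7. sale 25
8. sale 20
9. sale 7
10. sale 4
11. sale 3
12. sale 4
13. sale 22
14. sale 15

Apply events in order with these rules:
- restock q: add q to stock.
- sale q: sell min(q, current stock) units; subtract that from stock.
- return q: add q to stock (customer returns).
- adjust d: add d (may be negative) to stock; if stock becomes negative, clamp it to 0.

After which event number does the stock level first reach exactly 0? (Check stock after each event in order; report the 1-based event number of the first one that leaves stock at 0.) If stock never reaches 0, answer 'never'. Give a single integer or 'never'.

Answer: 2

Derivation:
Processing events:
Start: stock = 5
  Event 1 (sale 2): sell min(2,5)=2. stock: 5 - 2 = 3. total_sold = 2
  Event 2 (sale 24): sell min(24,3)=3. stock: 3 - 3 = 0. total_sold = 5
  Event 3 (sale 21): sell min(21,0)=0. stock: 0 - 0 = 0. total_sold = 5
  Event 4 (sale 15): sell min(15,0)=0. stock: 0 - 0 = 0. total_sold = 5
  Event 5 (sale 12): sell min(12,0)=0. stock: 0 - 0 = 0. total_sold = 5
  Event 6 (restock 39): 0 + 39 = 39
  Event 7 (sale 25): sell min(25,39)=25. stock: 39 - 25 = 14. total_sold = 30
  Event 8 (sale 20): sell min(20,14)=14. stock: 14 - 14 = 0. total_sold = 44
  Event 9 (sale 7): sell min(7,0)=0. stock: 0 - 0 = 0. total_sold = 44
  Event 10 (sale 4): sell min(4,0)=0. stock: 0 - 0 = 0. total_sold = 44
  Event 11 (sale 3): sell min(3,0)=0. stock: 0 - 0 = 0. total_sold = 44
  Event 12 (sale 4): sell min(4,0)=0. stock: 0 - 0 = 0. total_sold = 44
  Event 13 (sale 22): sell min(22,0)=0. stock: 0 - 0 = 0. total_sold = 44
  Event 14 (sale 15): sell min(15,0)=0. stock: 0 - 0 = 0. total_sold = 44
Final: stock = 0, total_sold = 44

First zero at event 2.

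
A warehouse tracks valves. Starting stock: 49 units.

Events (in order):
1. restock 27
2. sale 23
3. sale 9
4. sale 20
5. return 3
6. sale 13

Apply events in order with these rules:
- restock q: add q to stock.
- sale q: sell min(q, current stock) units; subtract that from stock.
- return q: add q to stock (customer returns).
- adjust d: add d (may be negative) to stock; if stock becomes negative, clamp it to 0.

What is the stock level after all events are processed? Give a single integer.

Processing events:
Start: stock = 49
  Event 1 (restock 27): 49 + 27 = 76
  Event 2 (sale 23): sell min(23,76)=23. stock: 76 - 23 = 53. total_sold = 23
  Event 3 (sale 9): sell min(9,53)=9. stock: 53 - 9 = 44. total_sold = 32
  Event 4 (sale 20): sell min(20,44)=20. stock: 44 - 20 = 24. total_sold = 52
  Event 5 (return 3): 24 + 3 = 27
  Event 6 (sale 13): sell min(13,27)=13. stock: 27 - 13 = 14. total_sold = 65
Final: stock = 14, total_sold = 65

Answer: 14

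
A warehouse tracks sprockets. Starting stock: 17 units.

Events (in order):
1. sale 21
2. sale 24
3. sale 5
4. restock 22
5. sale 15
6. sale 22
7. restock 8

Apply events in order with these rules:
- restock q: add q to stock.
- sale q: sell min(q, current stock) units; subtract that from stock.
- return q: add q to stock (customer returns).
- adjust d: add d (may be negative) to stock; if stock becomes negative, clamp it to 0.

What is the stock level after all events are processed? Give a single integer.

Processing events:
Start: stock = 17
  Event 1 (sale 21): sell min(21,17)=17. stock: 17 - 17 = 0. total_sold = 17
  Event 2 (sale 24): sell min(24,0)=0. stock: 0 - 0 = 0. total_sold = 17
  Event 3 (sale 5): sell min(5,0)=0. stock: 0 - 0 = 0. total_sold = 17
  Event 4 (restock 22): 0 + 22 = 22
  Event 5 (sale 15): sell min(15,22)=15. stock: 22 - 15 = 7. total_sold = 32
  Event 6 (sale 22): sell min(22,7)=7. stock: 7 - 7 = 0. total_sold = 39
  Event 7 (restock 8): 0 + 8 = 8
Final: stock = 8, total_sold = 39

Answer: 8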